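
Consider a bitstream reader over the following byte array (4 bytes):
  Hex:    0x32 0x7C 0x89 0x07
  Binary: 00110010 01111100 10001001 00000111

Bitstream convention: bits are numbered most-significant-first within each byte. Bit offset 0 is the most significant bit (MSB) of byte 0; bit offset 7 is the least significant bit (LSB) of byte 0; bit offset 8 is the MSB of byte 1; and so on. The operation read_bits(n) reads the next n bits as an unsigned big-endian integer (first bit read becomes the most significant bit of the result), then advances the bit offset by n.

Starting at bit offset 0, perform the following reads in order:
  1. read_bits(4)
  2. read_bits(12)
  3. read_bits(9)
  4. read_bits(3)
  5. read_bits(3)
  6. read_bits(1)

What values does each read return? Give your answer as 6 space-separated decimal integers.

Answer: 3 636 274 0 3 1

Derivation:
Read 1: bits[0:4] width=4 -> value=3 (bin 0011); offset now 4 = byte 0 bit 4; 28 bits remain
Read 2: bits[4:16] width=12 -> value=636 (bin 001001111100); offset now 16 = byte 2 bit 0; 16 bits remain
Read 3: bits[16:25] width=9 -> value=274 (bin 100010010); offset now 25 = byte 3 bit 1; 7 bits remain
Read 4: bits[25:28] width=3 -> value=0 (bin 000); offset now 28 = byte 3 bit 4; 4 bits remain
Read 5: bits[28:31] width=3 -> value=3 (bin 011); offset now 31 = byte 3 bit 7; 1 bits remain
Read 6: bits[31:32] width=1 -> value=1 (bin 1); offset now 32 = byte 4 bit 0; 0 bits remain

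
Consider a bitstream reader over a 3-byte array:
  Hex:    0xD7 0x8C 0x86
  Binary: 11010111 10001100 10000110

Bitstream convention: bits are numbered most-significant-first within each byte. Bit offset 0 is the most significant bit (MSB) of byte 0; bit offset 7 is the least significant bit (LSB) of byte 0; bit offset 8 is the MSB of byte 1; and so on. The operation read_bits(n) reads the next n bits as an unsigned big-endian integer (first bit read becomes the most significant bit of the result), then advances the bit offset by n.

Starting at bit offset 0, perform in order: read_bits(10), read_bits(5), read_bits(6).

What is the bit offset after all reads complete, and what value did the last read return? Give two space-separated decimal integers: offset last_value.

Answer: 21 16

Derivation:
Read 1: bits[0:10] width=10 -> value=862 (bin 1101011110); offset now 10 = byte 1 bit 2; 14 bits remain
Read 2: bits[10:15] width=5 -> value=6 (bin 00110); offset now 15 = byte 1 bit 7; 9 bits remain
Read 3: bits[15:21] width=6 -> value=16 (bin 010000); offset now 21 = byte 2 bit 5; 3 bits remain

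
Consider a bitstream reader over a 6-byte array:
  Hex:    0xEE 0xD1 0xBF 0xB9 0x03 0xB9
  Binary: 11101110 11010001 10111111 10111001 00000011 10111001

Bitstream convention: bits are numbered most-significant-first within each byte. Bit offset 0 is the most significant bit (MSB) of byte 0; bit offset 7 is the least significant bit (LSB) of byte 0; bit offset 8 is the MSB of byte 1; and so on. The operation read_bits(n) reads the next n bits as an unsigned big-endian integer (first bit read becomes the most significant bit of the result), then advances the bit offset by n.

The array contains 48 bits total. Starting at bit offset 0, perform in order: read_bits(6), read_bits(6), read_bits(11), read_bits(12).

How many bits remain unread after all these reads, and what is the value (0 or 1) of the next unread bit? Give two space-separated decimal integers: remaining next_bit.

Read 1: bits[0:6] width=6 -> value=59 (bin 111011); offset now 6 = byte 0 bit 6; 42 bits remain
Read 2: bits[6:12] width=6 -> value=45 (bin 101101); offset now 12 = byte 1 bit 4; 36 bits remain
Read 3: bits[12:23] width=11 -> value=223 (bin 00011011111); offset now 23 = byte 2 bit 7; 25 bits remain
Read 4: bits[23:35] width=12 -> value=3528 (bin 110111001000); offset now 35 = byte 4 bit 3; 13 bits remain

Answer: 13 0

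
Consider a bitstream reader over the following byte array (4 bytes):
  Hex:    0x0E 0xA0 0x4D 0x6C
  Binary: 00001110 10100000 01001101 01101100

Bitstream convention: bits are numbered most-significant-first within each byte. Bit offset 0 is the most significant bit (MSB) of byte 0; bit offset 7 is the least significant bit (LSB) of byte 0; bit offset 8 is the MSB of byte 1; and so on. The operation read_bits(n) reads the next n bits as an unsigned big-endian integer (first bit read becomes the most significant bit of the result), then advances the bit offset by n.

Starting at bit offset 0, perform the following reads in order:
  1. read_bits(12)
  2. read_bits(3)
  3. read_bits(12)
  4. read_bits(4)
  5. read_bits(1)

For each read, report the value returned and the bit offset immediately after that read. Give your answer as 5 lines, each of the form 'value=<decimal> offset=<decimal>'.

Answer: value=234 offset=12
value=0 offset=15
value=619 offset=27
value=6 offset=31
value=0 offset=32

Derivation:
Read 1: bits[0:12] width=12 -> value=234 (bin 000011101010); offset now 12 = byte 1 bit 4; 20 bits remain
Read 2: bits[12:15] width=3 -> value=0 (bin 000); offset now 15 = byte 1 bit 7; 17 bits remain
Read 3: bits[15:27] width=12 -> value=619 (bin 001001101011); offset now 27 = byte 3 bit 3; 5 bits remain
Read 4: bits[27:31] width=4 -> value=6 (bin 0110); offset now 31 = byte 3 bit 7; 1 bits remain
Read 5: bits[31:32] width=1 -> value=0 (bin 0); offset now 32 = byte 4 bit 0; 0 bits remain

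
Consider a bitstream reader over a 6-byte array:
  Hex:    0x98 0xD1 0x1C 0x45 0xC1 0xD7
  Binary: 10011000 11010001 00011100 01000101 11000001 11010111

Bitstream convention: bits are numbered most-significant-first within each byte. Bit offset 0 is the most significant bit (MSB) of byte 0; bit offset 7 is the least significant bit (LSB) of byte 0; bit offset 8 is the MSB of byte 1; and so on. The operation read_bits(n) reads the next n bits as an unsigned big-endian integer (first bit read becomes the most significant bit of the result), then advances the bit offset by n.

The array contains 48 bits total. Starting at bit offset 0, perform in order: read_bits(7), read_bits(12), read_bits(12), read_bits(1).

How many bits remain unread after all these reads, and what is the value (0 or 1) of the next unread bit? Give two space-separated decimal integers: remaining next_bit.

Answer: 16 1

Derivation:
Read 1: bits[0:7] width=7 -> value=76 (bin 1001100); offset now 7 = byte 0 bit 7; 41 bits remain
Read 2: bits[7:19] width=12 -> value=1672 (bin 011010001000); offset now 19 = byte 2 bit 3; 29 bits remain
Read 3: bits[19:31] width=12 -> value=3618 (bin 111000100010); offset now 31 = byte 3 bit 7; 17 bits remain
Read 4: bits[31:32] width=1 -> value=1 (bin 1); offset now 32 = byte 4 bit 0; 16 bits remain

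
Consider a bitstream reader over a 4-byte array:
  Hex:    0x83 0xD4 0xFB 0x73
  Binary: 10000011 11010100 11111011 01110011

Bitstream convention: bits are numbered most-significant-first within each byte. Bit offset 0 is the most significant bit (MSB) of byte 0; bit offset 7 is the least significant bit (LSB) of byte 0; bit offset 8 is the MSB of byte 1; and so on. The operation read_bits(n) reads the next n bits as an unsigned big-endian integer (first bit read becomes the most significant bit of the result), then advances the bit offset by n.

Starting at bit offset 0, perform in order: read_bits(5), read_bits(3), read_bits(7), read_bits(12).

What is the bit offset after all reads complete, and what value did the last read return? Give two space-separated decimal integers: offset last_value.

Answer: 27 2011

Derivation:
Read 1: bits[0:5] width=5 -> value=16 (bin 10000); offset now 5 = byte 0 bit 5; 27 bits remain
Read 2: bits[5:8] width=3 -> value=3 (bin 011); offset now 8 = byte 1 bit 0; 24 bits remain
Read 3: bits[8:15] width=7 -> value=106 (bin 1101010); offset now 15 = byte 1 bit 7; 17 bits remain
Read 4: bits[15:27] width=12 -> value=2011 (bin 011111011011); offset now 27 = byte 3 bit 3; 5 bits remain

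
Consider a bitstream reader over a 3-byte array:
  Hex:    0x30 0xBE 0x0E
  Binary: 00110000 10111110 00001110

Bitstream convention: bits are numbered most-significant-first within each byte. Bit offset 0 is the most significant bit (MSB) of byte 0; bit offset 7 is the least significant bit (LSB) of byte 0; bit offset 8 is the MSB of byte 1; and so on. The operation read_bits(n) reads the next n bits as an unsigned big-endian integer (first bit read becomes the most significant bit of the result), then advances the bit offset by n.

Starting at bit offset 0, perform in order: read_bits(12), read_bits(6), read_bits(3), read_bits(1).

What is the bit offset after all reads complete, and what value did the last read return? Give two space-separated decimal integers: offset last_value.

Read 1: bits[0:12] width=12 -> value=779 (bin 001100001011); offset now 12 = byte 1 bit 4; 12 bits remain
Read 2: bits[12:18] width=6 -> value=56 (bin 111000); offset now 18 = byte 2 bit 2; 6 bits remain
Read 3: bits[18:21] width=3 -> value=1 (bin 001); offset now 21 = byte 2 bit 5; 3 bits remain
Read 4: bits[21:22] width=1 -> value=1 (bin 1); offset now 22 = byte 2 bit 6; 2 bits remain

Answer: 22 1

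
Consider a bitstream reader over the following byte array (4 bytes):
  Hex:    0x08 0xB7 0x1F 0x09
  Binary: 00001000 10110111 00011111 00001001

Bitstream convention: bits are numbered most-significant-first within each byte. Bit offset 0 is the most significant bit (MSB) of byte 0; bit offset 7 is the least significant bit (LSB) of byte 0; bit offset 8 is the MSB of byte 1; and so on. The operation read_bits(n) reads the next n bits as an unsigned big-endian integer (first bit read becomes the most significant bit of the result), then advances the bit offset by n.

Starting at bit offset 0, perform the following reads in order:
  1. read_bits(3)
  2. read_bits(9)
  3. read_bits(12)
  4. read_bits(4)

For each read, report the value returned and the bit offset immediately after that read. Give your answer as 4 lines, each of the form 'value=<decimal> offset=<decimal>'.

Read 1: bits[0:3] width=3 -> value=0 (bin 000); offset now 3 = byte 0 bit 3; 29 bits remain
Read 2: bits[3:12] width=9 -> value=139 (bin 010001011); offset now 12 = byte 1 bit 4; 20 bits remain
Read 3: bits[12:24] width=12 -> value=1823 (bin 011100011111); offset now 24 = byte 3 bit 0; 8 bits remain
Read 4: bits[24:28] width=4 -> value=0 (bin 0000); offset now 28 = byte 3 bit 4; 4 bits remain

Answer: value=0 offset=3
value=139 offset=12
value=1823 offset=24
value=0 offset=28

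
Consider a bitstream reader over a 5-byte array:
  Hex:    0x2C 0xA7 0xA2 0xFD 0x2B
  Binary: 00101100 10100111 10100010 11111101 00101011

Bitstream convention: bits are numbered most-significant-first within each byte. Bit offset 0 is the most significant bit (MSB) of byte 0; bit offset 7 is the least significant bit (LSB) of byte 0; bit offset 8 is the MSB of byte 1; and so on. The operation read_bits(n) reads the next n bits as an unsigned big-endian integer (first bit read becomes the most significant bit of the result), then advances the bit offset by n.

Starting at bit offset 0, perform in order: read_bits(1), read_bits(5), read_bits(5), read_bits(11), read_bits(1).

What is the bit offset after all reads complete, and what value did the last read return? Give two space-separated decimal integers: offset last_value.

Answer: 23 1

Derivation:
Read 1: bits[0:1] width=1 -> value=0 (bin 0); offset now 1 = byte 0 bit 1; 39 bits remain
Read 2: bits[1:6] width=5 -> value=11 (bin 01011); offset now 6 = byte 0 bit 6; 34 bits remain
Read 3: bits[6:11] width=5 -> value=5 (bin 00101); offset now 11 = byte 1 bit 3; 29 bits remain
Read 4: bits[11:22] width=11 -> value=488 (bin 00111101000); offset now 22 = byte 2 bit 6; 18 bits remain
Read 5: bits[22:23] width=1 -> value=1 (bin 1); offset now 23 = byte 2 bit 7; 17 bits remain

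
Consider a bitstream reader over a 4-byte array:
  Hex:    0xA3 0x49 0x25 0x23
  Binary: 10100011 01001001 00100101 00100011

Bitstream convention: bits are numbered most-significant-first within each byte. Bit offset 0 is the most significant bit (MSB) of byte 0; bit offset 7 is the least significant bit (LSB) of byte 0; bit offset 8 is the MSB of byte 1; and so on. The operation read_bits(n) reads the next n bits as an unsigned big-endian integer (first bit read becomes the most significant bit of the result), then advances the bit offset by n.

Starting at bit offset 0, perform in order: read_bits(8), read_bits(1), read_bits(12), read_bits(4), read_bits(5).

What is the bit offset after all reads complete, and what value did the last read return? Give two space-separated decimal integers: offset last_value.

Read 1: bits[0:8] width=8 -> value=163 (bin 10100011); offset now 8 = byte 1 bit 0; 24 bits remain
Read 2: bits[8:9] width=1 -> value=0 (bin 0); offset now 9 = byte 1 bit 1; 23 bits remain
Read 3: bits[9:21] width=12 -> value=2340 (bin 100100100100); offset now 21 = byte 2 bit 5; 11 bits remain
Read 4: bits[21:25] width=4 -> value=10 (bin 1010); offset now 25 = byte 3 bit 1; 7 bits remain
Read 5: bits[25:30] width=5 -> value=8 (bin 01000); offset now 30 = byte 3 bit 6; 2 bits remain

Answer: 30 8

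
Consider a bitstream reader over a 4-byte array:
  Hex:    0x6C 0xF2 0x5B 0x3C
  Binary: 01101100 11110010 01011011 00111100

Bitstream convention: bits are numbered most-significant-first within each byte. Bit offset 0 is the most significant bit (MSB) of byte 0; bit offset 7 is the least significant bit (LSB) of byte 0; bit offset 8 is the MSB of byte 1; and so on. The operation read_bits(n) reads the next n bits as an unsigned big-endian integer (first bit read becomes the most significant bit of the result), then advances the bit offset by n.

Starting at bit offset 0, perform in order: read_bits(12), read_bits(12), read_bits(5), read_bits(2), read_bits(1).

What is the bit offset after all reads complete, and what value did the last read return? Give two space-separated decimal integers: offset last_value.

Read 1: bits[0:12] width=12 -> value=1743 (bin 011011001111); offset now 12 = byte 1 bit 4; 20 bits remain
Read 2: bits[12:24] width=12 -> value=603 (bin 001001011011); offset now 24 = byte 3 bit 0; 8 bits remain
Read 3: bits[24:29] width=5 -> value=7 (bin 00111); offset now 29 = byte 3 bit 5; 3 bits remain
Read 4: bits[29:31] width=2 -> value=2 (bin 10); offset now 31 = byte 3 bit 7; 1 bits remain
Read 5: bits[31:32] width=1 -> value=0 (bin 0); offset now 32 = byte 4 bit 0; 0 bits remain

Answer: 32 0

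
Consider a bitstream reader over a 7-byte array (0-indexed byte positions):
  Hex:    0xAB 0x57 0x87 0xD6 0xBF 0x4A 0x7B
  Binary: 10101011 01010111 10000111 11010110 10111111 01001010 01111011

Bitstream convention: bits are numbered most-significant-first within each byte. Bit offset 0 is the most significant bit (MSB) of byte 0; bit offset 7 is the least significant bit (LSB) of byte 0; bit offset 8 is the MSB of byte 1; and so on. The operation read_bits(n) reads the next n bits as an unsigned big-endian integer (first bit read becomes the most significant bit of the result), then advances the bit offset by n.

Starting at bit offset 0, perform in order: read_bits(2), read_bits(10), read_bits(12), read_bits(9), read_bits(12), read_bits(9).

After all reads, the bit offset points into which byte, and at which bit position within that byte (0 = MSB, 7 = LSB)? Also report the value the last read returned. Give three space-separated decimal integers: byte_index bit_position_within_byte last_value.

Read 1: bits[0:2] width=2 -> value=2 (bin 10); offset now 2 = byte 0 bit 2; 54 bits remain
Read 2: bits[2:12] width=10 -> value=693 (bin 1010110101); offset now 12 = byte 1 bit 4; 44 bits remain
Read 3: bits[12:24] width=12 -> value=1927 (bin 011110000111); offset now 24 = byte 3 bit 0; 32 bits remain
Read 4: bits[24:33] width=9 -> value=429 (bin 110101101); offset now 33 = byte 4 bit 1; 23 bits remain
Read 5: bits[33:45] width=12 -> value=2025 (bin 011111101001); offset now 45 = byte 5 bit 5; 11 bits remain
Read 6: bits[45:54] width=9 -> value=158 (bin 010011110); offset now 54 = byte 6 bit 6; 2 bits remain

Answer: 6 6 158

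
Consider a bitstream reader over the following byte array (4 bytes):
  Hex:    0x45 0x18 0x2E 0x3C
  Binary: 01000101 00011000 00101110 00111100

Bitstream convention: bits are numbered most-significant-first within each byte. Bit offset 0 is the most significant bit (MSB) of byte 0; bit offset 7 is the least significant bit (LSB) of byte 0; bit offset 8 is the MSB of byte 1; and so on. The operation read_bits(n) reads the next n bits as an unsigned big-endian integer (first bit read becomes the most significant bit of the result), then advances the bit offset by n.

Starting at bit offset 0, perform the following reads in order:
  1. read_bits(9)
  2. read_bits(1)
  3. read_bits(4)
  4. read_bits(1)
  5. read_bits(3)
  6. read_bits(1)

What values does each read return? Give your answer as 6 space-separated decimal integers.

Read 1: bits[0:9] width=9 -> value=138 (bin 010001010); offset now 9 = byte 1 bit 1; 23 bits remain
Read 2: bits[9:10] width=1 -> value=0 (bin 0); offset now 10 = byte 1 bit 2; 22 bits remain
Read 3: bits[10:14] width=4 -> value=6 (bin 0110); offset now 14 = byte 1 bit 6; 18 bits remain
Read 4: bits[14:15] width=1 -> value=0 (bin 0); offset now 15 = byte 1 bit 7; 17 bits remain
Read 5: bits[15:18] width=3 -> value=0 (bin 000); offset now 18 = byte 2 bit 2; 14 bits remain
Read 6: bits[18:19] width=1 -> value=1 (bin 1); offset now 19 = byte 2 bit 3; 13 bits remain

Answer: 138 0 6 0 0 1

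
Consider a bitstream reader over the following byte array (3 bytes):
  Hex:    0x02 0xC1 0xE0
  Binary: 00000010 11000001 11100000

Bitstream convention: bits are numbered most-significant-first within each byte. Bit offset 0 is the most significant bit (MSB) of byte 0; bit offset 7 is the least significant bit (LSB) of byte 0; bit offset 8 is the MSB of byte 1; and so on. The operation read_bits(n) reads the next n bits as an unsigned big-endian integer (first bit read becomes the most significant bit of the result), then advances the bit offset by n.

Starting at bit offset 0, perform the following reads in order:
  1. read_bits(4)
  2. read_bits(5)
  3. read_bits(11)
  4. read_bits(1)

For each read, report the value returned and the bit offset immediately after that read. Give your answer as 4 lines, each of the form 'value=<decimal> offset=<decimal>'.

Read 1: bits[0:4] width=4 -> value=0 (bin 0000); offset now 4 = byte 0 bit 4; 20 bits remain
Read 2: bits[4:9] width=5 -> value=5 (bin 00101); offset now 9 = byte 1 bit 1; 15 bits remain
Read 3: bits[9:20] width=11 -> value=1054 (bin 10000011110); offset now 20 = byte 2 bit 4; 4 bits remain
Read 4: bits[20:21] width=1 -> value=0 (bin 0); offset now 21 = byte 2 bit 5; 3 bits remain

Answer: value=0 offset=4
value=5 offset=9
value=1054 offset=20
value=0 offset=21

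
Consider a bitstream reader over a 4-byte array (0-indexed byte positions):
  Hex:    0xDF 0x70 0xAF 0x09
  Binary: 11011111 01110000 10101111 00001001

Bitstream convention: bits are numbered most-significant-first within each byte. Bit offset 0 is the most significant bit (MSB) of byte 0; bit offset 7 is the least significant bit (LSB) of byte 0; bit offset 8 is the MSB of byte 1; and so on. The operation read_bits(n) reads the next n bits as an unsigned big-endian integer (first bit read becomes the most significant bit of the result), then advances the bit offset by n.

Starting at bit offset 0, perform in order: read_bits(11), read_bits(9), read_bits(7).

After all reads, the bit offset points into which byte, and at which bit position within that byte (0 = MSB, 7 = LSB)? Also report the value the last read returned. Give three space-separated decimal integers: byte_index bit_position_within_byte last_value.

Read 1: bits[0:11] width=11 -> value=1787 (bin 11011111011); offset now 11 = byte 1 bit 3; 21 bits remain
Read 2: bits[11:20] width=9 -> value=266 (bin 100001010); offset now 20 = byte 2 bit 4; 12 bits remain
Read 3: bits[20:27] width=7 -> value=120 (bin 1111000); offset now 27 = byte 3 bit 3; 5 bits remain

Answer: 3 3 120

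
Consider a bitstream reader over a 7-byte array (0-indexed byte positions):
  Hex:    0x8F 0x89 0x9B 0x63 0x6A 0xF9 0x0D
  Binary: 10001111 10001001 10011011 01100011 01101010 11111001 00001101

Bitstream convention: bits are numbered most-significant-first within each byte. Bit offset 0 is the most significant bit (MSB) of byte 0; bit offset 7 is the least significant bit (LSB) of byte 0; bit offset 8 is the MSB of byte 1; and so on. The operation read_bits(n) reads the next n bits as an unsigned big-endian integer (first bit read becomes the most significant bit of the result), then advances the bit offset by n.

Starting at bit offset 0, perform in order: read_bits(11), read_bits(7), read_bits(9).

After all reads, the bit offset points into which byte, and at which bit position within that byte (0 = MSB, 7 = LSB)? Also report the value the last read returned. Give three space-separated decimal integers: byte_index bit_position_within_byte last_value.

Answer: 3 3 219

Derivation:
Read 1: bits[0:11] width=11 -> value=1148 (bin 10001111100); offset now 11 = byte 1 bit 3; 45 bits remain
Read 2: bits[11:18] width=7 -> value=38 (bin 0100110); offset now 18 = byte 2 bit 2; 38 bits remain
Read 3: bits[18:27] width=9 -> value=219 (bin 011011011); offset now 27 = byte 3 bit 3; 29 bits remain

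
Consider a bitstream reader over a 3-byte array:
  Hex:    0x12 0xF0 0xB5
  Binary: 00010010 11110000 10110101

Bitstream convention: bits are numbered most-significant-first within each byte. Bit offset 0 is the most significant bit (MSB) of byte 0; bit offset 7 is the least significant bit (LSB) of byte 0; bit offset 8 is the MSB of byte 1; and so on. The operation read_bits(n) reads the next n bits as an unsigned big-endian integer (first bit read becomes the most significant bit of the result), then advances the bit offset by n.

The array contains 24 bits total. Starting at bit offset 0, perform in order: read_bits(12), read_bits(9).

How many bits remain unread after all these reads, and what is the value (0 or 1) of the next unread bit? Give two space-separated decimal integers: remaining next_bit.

Answer: 3 1

Derivation:
Read 1: bits[0:12] width=12 -> value=303 (bin 000100101111); offset now 12 = byte 1 bit 4; 12 bits remain
Read 2: bits[12:21] width=9 -> value=22 (bin 000010110); offset now 21 = byte 2 bit 5; 3 bits remain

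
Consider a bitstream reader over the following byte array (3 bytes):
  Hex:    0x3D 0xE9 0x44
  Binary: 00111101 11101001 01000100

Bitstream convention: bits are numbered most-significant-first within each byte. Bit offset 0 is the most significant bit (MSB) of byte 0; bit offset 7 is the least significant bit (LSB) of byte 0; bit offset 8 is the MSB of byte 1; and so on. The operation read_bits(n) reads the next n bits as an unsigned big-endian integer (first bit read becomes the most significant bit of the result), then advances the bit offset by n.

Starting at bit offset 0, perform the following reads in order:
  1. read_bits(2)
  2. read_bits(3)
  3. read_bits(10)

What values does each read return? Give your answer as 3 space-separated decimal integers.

Read 1: bits[0:2] width=2 -> value=0 (bin 00); offset now 2 = byte 0 bit 2; 22 bits remain
Read 2: bits[2:5] width=3 -> value=7 (bin 111); offset now 5 = byte 0 bit 5; 19 bits remain
Read 3: bits[5:15] width=10 -> value=756 (bin 1011110100); offset now 15 = byte 1 bit 7; 9 bits remain

Answer: 0 7 756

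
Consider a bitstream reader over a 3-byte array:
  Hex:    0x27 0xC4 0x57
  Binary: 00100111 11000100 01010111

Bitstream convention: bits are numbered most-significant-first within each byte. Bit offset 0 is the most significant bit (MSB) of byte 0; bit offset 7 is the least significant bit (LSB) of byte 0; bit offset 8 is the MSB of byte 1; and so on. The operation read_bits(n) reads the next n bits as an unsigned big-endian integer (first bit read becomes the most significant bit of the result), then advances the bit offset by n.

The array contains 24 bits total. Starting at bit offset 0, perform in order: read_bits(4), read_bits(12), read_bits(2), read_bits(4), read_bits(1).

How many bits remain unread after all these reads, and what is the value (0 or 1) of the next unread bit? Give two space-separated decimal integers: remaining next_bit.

Read 1: bits[0:4] width=4 -> value=2 (bin 0010); offset now 4 = byte 0 bit 4; 20 bits remain
Read 2: bits[4:16] width=12 -> value=1988 (bin 011111000100); offset now 16 = byte 2 bit 0; 8 bits remain
Read 3: bits[16:18] width=2 -> value=1 (bin 01); offset now 18 = byte 2 bit 2; 6 bits remain
Read 4: bits[18:22] width=4 -> value=5 (bin 0101); offset now 22 = byte 2 bit 6; 2 bits remain
Read 5: bits[22:23] width=1 -> value=1 (bin 1); offset now 23 = byte 2 bit 7; 1 bits remain

Answer: 1 1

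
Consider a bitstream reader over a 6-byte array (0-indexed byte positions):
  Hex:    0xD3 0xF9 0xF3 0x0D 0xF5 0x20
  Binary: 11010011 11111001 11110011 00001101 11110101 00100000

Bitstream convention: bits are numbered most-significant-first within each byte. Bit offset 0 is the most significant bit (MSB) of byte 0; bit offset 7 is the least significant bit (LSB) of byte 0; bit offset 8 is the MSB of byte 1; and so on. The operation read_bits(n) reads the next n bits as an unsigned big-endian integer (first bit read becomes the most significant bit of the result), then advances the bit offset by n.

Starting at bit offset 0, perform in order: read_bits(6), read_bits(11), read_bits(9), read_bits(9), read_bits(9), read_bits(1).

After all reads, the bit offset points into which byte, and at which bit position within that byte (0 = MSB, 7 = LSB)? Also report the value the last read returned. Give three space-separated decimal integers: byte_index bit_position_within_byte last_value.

Answer: 5 5 0

Derivation:
Read 1: bits[0:6] width=6 -> value=52 (bin 110100); offset now 6 = byte 0 bit 6; 42 bits remain
Read 2: bits[6:17] width=11 -> value=2035 (bin 11111110011); offset now 17 = byte 2 bit 1; 31 bits remain
Read 3: bits[17:26] width=9 -> value=460 (bin 111001100); offset now 26 = byte 3 bit 2; 22 bits remain
Read 4: bits[26:35] width=9 -> value=111 (bin 001101111); offset now 35 = byte 4 bit 3; 13 bits remain
Read 5: bits[35:44] width=9 -> value=338 (bin 101010010); offset now 44 = byte 5 bit 4; 4 bits remain
Read 6: bits[44:45] width=1 -> value=0 (bin 0); offset now 45 = byte 5 bit 5; 3 bits remain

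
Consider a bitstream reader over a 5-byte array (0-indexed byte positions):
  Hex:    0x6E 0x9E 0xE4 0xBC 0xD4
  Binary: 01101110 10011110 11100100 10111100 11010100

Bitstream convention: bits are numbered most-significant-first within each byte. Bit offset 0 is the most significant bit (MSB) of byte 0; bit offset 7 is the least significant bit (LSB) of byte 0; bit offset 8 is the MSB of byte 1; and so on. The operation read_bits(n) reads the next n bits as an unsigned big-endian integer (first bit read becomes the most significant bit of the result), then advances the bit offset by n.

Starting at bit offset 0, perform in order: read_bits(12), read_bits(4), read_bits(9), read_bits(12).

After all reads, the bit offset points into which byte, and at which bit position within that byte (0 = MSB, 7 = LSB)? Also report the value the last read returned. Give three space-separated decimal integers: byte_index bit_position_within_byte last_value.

Answer: 4 5 1946

Derivation:
Read 1: bits[0:12] width=12 -> value=1769 (bin 011011101001); offset now 12 = byte 1 bit 4; 28 bits remain
Read 2: bits[12:16] width=4 -> value=14 (bin 1110); offset now 16 = byte 2 bit 0; 24 bits remain
Read 3: bits[16:25] width=9 -> value=457 (bin 111001001); offset now 25 = byte 3 bit 1; 15 bits remain
Read 4: bits[25:37] width=12 -> value=1946 (bin 011110011010); offset now 37 = byte 4 bit 5; 3 bits remain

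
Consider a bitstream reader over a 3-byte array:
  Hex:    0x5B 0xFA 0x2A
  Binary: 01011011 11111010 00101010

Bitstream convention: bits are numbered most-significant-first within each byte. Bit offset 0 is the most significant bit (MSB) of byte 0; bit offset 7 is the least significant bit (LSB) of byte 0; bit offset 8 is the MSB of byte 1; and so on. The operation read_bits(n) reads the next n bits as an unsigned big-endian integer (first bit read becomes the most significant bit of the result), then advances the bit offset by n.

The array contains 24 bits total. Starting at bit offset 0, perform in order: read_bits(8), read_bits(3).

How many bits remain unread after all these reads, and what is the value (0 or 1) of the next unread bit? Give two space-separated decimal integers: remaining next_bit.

Read 1: bits[0:8] width=8 -> value=91 (bin 01011011); offset now 8 = byte 1 bit 0; 16 bits remain
Read 2: bits[8:11] width=3 -> value=7 (bin 111); offset now 11 = byte 1 bit 3; 13 bits remain

Answer: 13 1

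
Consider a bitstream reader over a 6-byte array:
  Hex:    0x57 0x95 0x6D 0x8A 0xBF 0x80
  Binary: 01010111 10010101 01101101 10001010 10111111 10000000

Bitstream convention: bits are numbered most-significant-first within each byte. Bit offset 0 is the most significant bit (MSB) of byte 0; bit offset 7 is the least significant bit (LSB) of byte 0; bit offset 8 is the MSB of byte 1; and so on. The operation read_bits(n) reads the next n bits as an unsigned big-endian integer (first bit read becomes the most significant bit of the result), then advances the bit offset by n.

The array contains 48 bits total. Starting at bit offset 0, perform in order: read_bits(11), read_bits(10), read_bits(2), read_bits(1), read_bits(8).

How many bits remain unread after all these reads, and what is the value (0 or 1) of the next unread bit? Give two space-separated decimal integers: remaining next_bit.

Answer: 16 1

Derivation:
Read 1: bits[0:11] width=11 -> value=700 (bin 01010111100); offset now 11 = byte 1 bit 3; 37 bits remain
Read 2: bits[11:21] width=10 -> value=685 (bin 1010101101); offset now 21 = byte 2 bit 5; 27 bits remain
Read 3: bits[21:23] width=2 -> value=2 (bin 10); offset now 23 = byte 2 bit 7; 25 bits remain
Read 4: bits[23:24] width=1 -> value=1 (bin 1); offset now 24 = byte 3 bit 0; 24 bits remain
Read 5: bits[24:32] width=8 -> value=138 (bin 10001010); offset now 32 = byte 4 bit 0; 16 bits remain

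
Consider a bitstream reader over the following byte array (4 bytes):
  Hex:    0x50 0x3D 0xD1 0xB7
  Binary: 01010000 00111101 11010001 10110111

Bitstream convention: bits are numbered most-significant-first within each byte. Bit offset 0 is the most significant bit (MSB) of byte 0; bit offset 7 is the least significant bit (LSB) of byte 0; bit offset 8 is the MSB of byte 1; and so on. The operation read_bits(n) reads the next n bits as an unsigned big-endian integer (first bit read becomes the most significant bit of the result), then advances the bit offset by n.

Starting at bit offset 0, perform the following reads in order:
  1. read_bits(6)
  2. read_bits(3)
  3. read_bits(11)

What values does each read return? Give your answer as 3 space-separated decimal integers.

Answer: 20 0 989

Derivation:
Read 1: bits[0:6] width=6 -> value=20 (bin 010100); offset now 6 = byte 0 bit 6; 26 bits remain
Read 2: bits[6:9] width=3 -> value=0 (bin 000); offset now 9 = byte 1 bit 1; 23 bits remain
Read 3: bits[9:20] width=11 -> value=989 (bin 01111011101); offset now 20 = byte 2 bit 4; 12 bits remain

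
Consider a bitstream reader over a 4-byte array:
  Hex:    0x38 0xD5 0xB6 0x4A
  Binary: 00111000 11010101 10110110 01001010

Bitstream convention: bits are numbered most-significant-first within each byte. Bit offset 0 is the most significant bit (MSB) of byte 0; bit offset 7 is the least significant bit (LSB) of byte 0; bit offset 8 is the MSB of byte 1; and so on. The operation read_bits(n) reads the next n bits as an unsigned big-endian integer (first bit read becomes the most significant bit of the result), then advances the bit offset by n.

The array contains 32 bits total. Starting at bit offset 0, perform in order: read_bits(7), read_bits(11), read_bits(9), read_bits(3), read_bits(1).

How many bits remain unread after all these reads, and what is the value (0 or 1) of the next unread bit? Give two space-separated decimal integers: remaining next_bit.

Answer: 1 0

Derivation:
Read 1: bits[0:7] width=7 -> value=28 (bin 0011100); offset now 7 = byte 0 bit 7; 25 bits remain
Read 2: bits[7:18] width=11 -> value=854 (bin 01101010110); offset now 18 = byte 2 bit 2; 14 bits remain
Read 3: bits[18:27] width=9 -> value=434 (bin 110110010); offset now 27 = byte 3 bit 3; 5 bits remain
Read 4: bits[27:30] width=3 -> value=2 (bin 010); offset now 30 = byte 3 bit 6; 2 bits remain
Read 5: bits[30:31] width=1 -> value=1 (bin 1); offset now 31 = byte 3 bit 7; 1 bits remain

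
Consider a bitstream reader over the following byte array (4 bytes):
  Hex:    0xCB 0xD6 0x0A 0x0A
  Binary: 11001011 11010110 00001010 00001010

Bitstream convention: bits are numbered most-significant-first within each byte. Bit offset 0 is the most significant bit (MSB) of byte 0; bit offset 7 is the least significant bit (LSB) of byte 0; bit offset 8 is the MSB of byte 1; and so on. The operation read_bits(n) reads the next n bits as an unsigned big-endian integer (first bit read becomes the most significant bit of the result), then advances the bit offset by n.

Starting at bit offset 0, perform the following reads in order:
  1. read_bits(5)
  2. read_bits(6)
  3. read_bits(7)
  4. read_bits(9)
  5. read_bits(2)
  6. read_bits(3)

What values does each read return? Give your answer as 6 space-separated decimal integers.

Read 1: bits[0:5] width=5 -> value=25 (bin 11001); offset now 5 = byte 0 bit 5; 27 bits remain
Read 2: bits[5:11] width=6 -> value=30 (bin 011110); offset now 11 = byte 1 bit 3; 21 bits remain
Read 3: bits[11:18] width=7 -> value=88 (bin 1011000); offset now 18 = byte 2 bit 2; 14 bits remain
Read 4: bits[18:27] width=9 -> value=80 (bin 001010000); offset now 27 = byte 3 bit 3; 5 bits remain
Read 5: bits[27:29] width=2 -> value=1 (bin 01); offset now 29 = byte 3 bit 5; 3 bits remain
Read 6: bits[29:32] width=3 -> value=2 (bin 010); offset now 32 = byte 4 bit 0; 0 bits remain

Answer: 25 30 88 80 1 2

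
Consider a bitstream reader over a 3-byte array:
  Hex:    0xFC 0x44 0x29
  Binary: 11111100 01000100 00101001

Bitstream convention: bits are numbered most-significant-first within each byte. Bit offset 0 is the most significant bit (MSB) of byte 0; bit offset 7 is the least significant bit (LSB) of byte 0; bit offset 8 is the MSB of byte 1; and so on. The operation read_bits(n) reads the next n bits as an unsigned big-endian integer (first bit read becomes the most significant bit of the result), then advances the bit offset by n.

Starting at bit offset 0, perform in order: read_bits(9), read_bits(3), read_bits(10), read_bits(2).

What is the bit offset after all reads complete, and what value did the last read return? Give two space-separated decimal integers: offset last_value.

Answer: 24 1

Derivation:
Read 1: bits[0:9] width=9 -> value=504 (bin 111111000); offset now 9 = byte 1 bit 1; 15 bits remain
Read 2: bits[9:12] width=3 -> value=4 (bin 100); offset now 12 = byte 1 bit 4; 12 bits remain
Read 3: bits[12:22] width=10 -> value=266 (bin 0100001010); offset now 22 = byte 2 bit 6; 2 bits remain
Read 4: bits[22:24] width=2 -> value=1 (bin 01); offset now 24 = byte 3 bit 0; 0 bits remain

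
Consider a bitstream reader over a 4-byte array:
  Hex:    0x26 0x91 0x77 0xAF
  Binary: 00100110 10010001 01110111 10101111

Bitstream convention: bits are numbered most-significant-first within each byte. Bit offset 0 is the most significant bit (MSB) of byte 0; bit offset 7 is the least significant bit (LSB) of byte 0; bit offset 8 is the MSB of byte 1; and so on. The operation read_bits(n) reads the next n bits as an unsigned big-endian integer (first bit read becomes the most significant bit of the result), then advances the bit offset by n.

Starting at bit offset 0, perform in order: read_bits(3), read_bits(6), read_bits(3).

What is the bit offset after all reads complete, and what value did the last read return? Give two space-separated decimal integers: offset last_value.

Answer: 12 1

Derivation:
Read 1: bits[0:3] width=3 -> value=1 (bin 001); offset now 3 = byte 0 bit 3; 29 bits remain
Read 2: bits[3:9] width=6 -> value=13 (bin 001101); offset now 9 = byte 1 bit 1; 23 bits remain
Read 3: bits[9:12] width=3 -> value=1 (bin 001); offset now 12 = byte 1 bit 4; 20 bits remain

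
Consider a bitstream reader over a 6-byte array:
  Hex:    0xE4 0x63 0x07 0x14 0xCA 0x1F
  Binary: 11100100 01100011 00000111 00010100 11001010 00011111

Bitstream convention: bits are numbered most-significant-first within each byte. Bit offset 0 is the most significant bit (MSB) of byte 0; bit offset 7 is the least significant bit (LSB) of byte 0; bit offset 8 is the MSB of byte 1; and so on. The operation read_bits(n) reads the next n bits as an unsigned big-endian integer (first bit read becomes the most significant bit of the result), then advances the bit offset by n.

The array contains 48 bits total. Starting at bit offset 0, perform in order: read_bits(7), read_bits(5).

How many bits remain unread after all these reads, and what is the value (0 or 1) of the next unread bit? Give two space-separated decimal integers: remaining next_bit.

Read 1: bits[0:7] width=7 -> value=114 (bin 1110010); offset now 7 = byte 0 bit 7; 41 bits remain
Read 2: bits[7:12] width=5 -> value=6 (bin 00110); offset now 12 = byte 1 bit 4; 36 bits remain

Answer: 36 0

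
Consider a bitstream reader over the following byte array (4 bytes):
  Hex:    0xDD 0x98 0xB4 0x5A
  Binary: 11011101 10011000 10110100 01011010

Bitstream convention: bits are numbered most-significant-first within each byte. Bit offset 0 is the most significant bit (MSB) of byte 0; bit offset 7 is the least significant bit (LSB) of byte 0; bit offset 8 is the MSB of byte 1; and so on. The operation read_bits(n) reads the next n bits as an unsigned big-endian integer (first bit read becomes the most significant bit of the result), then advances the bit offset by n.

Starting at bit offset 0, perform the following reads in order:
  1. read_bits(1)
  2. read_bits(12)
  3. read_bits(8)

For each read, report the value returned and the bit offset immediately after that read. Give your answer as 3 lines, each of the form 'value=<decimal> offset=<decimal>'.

Read 1: bits[0:1] width=1 -> value=1 (bin 1); offset now 1 = byte 0 bit 1; 31 bits remain
Read 2: bits[1:13] width=12 -> value=2995 (bin 101110110011); offset now 13 = byte 1 bit 5; 19 bits remain
Read 3: bits[13:21] width=8 -> value=22 (bin 00010110); offset now 21 = byte 2 bit 5; 11 bits remain

Answer: value=1 offset=1
value=2995 offset=13
value=22 offset=21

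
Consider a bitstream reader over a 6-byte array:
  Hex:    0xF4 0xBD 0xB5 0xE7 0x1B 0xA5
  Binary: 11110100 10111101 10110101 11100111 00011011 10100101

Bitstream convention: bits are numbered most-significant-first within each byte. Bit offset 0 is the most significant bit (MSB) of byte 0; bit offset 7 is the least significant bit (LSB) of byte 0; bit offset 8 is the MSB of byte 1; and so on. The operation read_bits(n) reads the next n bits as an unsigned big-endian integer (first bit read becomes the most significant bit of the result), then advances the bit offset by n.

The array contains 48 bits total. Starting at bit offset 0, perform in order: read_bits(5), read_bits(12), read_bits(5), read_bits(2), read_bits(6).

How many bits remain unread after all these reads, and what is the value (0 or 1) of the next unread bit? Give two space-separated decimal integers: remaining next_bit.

Answer: 18 1

Derivation:
Read 1: bits[0:5] width=5 -> value=30 (bin 11110); offset now 5 = byte 0 bit 5; 43 bits remain
Read 2: bits[5:17] width=12 -> value=2427 (bin 100101111011); offset now 17 = byte 2 bit 1; 31 bits remain
Read 3: bits[17:22] width=5 -> value=13 (bin 01101); offset now 22 = byte 2 bit 6; 26 bits remain
Read 4: bits[22:24] width=2 -> value=1 (bin 01); offset now 24 = byte 3 bit 0; 24 bits remain
Read 5: bits[24:30] width=6 -> value=57 (bin 111001); offset now 30 = byte 3 bit 6; 18 bits remain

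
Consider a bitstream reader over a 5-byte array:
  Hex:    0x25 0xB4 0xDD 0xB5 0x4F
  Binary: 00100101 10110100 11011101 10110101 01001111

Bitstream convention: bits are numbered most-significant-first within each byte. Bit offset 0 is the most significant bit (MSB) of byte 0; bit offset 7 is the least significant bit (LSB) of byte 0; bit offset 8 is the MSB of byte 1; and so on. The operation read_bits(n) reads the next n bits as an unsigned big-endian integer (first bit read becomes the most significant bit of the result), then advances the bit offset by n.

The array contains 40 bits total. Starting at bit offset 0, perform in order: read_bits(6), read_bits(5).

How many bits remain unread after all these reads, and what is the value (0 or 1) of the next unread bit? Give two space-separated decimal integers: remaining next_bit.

Answer: 29 1

Derivation:
Read 1: bits[0:6] width=6 -> value=9 (bin 001001); offset now 6 = byte 0 bit 6; 34 bits remain
Read 2: bits[6:11] width=5 -> value=13 (bin 01101); offset now 11 = byte 1 bit 3; 29 bits remain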